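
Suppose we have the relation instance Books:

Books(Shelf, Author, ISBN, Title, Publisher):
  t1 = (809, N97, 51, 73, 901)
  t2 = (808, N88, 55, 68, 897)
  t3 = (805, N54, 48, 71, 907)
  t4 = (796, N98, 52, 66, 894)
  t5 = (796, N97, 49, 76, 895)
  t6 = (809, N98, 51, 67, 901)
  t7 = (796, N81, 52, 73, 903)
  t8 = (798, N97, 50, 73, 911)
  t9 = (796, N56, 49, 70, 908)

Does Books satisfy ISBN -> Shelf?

ISBN=51: rows 1, 6 → Shelf = 809, 809 ✓
ISBN=55: row 2 → Shelf = 808 ✓
ISBN=48: row 3 → Shelf = 805 ✓
ISBN=52: rows 4, 7 → Shelf = 796, 796 ✓
ISBN=49: rows 5, 9 → Shelf = 796, 796 ✓
ISBN=50: row 8 → Shelf = 798 ✓
Every ISBN value is associated with a single Shelf value, so ISBN -> Shelf holds.

Yes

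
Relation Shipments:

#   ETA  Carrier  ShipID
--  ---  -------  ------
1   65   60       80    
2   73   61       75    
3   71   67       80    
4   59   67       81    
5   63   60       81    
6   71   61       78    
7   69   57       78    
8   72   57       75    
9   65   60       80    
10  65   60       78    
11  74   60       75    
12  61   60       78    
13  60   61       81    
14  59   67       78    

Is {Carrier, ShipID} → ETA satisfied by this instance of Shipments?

(Carrier=60, ShipID=80): rows 1, 9 → ETA = 65, 65 ✓
(Carrier=61, ShipID=75): row 2 → ETA = 73 ✓
(Carrier=67, ShipID=80): row 3 → ETA = 71 ✓
(Carrier=67, ShipID=81): row 4 → ETA = 59 ✓
(Carrier=60, ShipID=81): row 5 → ETA = 63 ✓
(Carrier=61, ShipID=78): row 6 → ETA = 71 ✓
(Carrier=57, ShipID=78): row 7 → ETA = 69 ✓
(Carrier=57, ShipID=75): row 8 → ETA = 72 ✓
(Carrier=60, ShipID=78): rows 10, 12 → ETA takes values {65, 61} — violation
(Carrier=60, ShipID=75): row 11 → ETA = 74 ✓
(Carrier=61, ShipID=81): row 13 → ETA = 60 ✓
(Carrier=67, ShipID=78): row 14 → ETA = 59 ✓
Two rows agree on {Carrier, ShipID} but differ on ETA, so {Carrier, ShipID} → ETA does not hold.

No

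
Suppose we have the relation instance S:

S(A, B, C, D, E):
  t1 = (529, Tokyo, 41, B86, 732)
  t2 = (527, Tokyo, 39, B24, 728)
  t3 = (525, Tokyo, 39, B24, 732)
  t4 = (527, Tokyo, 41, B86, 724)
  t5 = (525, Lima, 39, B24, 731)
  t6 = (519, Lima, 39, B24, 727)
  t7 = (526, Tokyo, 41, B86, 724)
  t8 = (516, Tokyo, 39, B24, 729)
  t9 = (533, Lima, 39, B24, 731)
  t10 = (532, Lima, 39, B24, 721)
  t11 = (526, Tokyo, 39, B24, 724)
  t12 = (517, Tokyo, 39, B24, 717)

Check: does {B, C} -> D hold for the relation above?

Yes

(B=Tokyo, C=41): rows 1, 4, 7 → D = B86, B86, B86 ✓
(B=Tokyo, C=39): rows 2, 3, 8, 11, 12 → D = B24, B24, B24, B24, B24 ✓
(B=Lima, C=39): rows 5, 6, 9, 10 → D = B24, B24, B24, B24 ✓
Every {B, C} value is associated with a single D value, so {B, C} -> D holds.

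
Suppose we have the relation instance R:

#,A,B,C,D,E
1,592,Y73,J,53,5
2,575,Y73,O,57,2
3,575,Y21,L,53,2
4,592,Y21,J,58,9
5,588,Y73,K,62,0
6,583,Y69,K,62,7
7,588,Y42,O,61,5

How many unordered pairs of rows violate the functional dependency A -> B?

3

A=592: violating pairs (1,4) — 1 pair.
A=575: violating pairs (2,3) — 1 pair.
A=588: violating pairs (5,7) — 1 pair.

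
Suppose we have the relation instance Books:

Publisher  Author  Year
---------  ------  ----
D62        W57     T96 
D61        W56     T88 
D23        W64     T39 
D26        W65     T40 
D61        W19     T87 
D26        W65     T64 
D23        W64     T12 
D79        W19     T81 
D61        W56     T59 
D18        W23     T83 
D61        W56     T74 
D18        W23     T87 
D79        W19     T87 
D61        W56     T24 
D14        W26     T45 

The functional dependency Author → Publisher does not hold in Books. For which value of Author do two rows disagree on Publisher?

Author=W57: 1 row → Publisher = D62 ✓
Author=W56: 4 rows → Publisher = D61, D61, D61, D61 ✓
Author=W64: 2 rows → Publisher = D23, D23 ✓
Author=W65: 2 rows → Publisher = D26, D26 ✓
Author=W19: 3 rows → Publisher takes values {D61, D79} — violation
Author=W23: 2 rows → Publisher = D18, D18 ✓
Author=W26: 1 row → Publisher = D14 ✓
The only Author value with inconsistent Publisher is Author=W19.

W19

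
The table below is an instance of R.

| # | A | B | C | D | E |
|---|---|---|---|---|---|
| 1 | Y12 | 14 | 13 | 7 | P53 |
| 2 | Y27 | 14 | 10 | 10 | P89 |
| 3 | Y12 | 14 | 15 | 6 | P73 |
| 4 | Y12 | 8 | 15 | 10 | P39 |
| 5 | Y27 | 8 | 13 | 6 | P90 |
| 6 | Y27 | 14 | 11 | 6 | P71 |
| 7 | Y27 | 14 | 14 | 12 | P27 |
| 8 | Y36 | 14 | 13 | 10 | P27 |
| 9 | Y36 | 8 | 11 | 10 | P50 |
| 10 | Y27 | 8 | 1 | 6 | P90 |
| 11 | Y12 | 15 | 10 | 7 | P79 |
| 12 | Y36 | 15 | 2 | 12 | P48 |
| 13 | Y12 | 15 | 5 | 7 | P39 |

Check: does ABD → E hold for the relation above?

(A=Y12, B=14, D=7): row 1 → E = P53 ✓
(A=Y27, B=14, D=10): row 2 → E = P89 ✓
(A=Y12, B=14, D=6): row 3 → E = P73 ✓
(A=Y12, B=8, D=10): row 4 → E = P39 ✓
(A=Y27, B=8, D=6): rows 5, 10 → E = P90, P90 ✓
(A=Y27, B=14, D=6): row 6 → E = P71 ✓
(A=Y27, B=14, D=12): row 7 → E = P27 ✓
(A=Y36, B=14, D=10): row 8 → E = P27 ✓
(A=Y36, B=8, D=10): row 9 → E = P50 ✓
(A=Y12, B=15, D=7): rows 11, 13 → E takes values {P79, P39} — violation
(A=Y36, B=15, D=12): row 12 → E = P48 ✓
Two rows agree on ABD but differ on E, so ABD → E does not hold.

No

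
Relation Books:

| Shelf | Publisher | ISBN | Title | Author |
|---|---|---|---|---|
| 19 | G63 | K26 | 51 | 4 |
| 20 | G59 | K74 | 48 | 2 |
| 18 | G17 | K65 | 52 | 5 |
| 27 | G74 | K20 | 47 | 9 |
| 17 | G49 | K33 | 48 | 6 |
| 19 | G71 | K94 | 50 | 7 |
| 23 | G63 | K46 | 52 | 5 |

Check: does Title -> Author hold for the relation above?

Title=51: 1 row → Author = 4 ✓
Title=48: 2 rows → Author takes values {2, 6} — violation
Title=52: 2 rows → Author = 5, 5 ✓
Title=47: 1 row → Author = 9 ✓
Title=50: 1 row → Author = 7 ✓
Two rows agree on Title but differ on Author, so Title -> Author does not hold.

No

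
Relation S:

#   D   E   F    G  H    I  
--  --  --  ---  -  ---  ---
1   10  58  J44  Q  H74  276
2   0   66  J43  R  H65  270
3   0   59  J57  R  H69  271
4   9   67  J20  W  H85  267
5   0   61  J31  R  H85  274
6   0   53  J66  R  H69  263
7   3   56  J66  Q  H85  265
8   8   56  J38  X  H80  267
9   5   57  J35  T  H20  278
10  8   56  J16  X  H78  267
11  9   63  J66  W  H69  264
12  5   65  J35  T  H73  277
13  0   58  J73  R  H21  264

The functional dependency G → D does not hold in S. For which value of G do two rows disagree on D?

Q

G=Q: rows 1, 7 → D takes values {10, 3} — violation
G=R: rows 2, 3, 5, 6, 13 → D = 0, 0, 0, 0, 0 ✓
G=W: rows 4, 11 → D = 9, 9 ✓
G=X: rows 8, 10 → D = 8, 8 ✓
G=T: rows 9, 12 → D = 5, 5 ✓
The only G value with inconsistent D is G=Q.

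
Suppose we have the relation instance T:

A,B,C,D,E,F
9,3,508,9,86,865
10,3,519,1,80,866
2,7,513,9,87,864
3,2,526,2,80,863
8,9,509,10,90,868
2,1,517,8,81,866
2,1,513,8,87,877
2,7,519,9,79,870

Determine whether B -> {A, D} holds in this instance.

No

B=3: 2 rows → {A,D} takes values {(9, 9), (10, 1)} — violation
B=7: 2 rows → {A,D} = (2, 9), (2, 9) ✓
B=2: 1 row → {A,D} = (3, 2) ✓
B=9: 1 row → {A,D} = (8, 10) ✓
B=1: 2 rows → {A,D} = (2, 8), (2, 8) ✓
Two rows agree on B but differ on {A, D}, so B -> {A, D} does not hold.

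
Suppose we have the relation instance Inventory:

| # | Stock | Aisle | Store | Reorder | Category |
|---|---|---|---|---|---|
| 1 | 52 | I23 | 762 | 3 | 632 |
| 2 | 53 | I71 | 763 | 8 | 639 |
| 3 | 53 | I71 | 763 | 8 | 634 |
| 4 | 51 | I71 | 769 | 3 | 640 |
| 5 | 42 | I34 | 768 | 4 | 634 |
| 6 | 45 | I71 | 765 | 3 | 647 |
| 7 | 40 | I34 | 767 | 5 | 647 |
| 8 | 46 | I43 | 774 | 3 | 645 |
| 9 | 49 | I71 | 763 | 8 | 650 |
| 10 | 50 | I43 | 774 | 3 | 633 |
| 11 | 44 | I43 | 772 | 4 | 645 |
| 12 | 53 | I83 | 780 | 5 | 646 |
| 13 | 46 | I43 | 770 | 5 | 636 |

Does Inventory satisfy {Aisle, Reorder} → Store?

No

(Aisle=I23, Reorder=3): row 1 → Store = 762 ✓
(Aisle=I71, Reorder=8): rows 2, 3, 9 → Store = 763, 763, 763 ✓
(Aisle=I71, Reorder=3): rows 4, 6 → Store takes values {769, 765} — violation
(Aisle=I34, Reorder=4): row 5 → Store = 768 ✓
(Aisle=I34, Reorder=5): row 7 → Store = 767 ✓
(Aisle=I43, Reorder=3): rows 8, 10 → Store = 774, 774 ✓
(Aisle=I43, Reorder=4): row 11 → Store = 772 ✓
(Aisle=I83, Reorder=5): row 12 → Store = 780 ✓
(Aisle=I43, Reorder=5): row 13 → Store = 770 ✓
Two rows agree on {Aisle, Reorder} but differ on Store, so {Aisle, Reorder} → Store does not hold.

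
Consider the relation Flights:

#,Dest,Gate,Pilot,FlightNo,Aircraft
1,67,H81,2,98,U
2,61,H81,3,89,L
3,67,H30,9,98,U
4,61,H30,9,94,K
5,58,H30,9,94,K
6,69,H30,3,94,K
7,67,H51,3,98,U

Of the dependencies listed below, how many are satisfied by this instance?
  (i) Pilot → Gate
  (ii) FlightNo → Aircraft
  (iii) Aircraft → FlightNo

2

(i) Pilot → Gate: Pilot=3: rows 2, 6, 7 → Gate takes values {H81, H30, H51} — violation — fails.
(ii) FlightNo → Aircraft: every LHS value maps to a single RHS value — holds.
(iii) Aircraft → FlightNo: every LHS value maps to a single RHS value — holds.
2 of the 3 dependencies hold.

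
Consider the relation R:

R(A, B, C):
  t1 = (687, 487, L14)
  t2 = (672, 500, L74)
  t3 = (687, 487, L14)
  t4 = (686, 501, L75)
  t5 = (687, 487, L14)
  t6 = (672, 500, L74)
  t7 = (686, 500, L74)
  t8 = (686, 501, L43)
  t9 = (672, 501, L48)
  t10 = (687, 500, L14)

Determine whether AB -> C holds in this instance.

(A=687, B=487): rows 1, 3, 5 → C = L14, L14, L14 ✓
(A=672, B=500): rows 2, 6 → C = L74, L74 ✓
(A=686, B=501): rows 4, 8 → C takes values {L75, L43} — violation
(A=686, B=500): row 7 → C = L74 ✓
(A=672, B=501): row 9 → C = L48 ✓
(A=687, B=500): row 10 → C = L14 ✓
Two rows agree on AB but differ on C, so AB -> C does not hold.

No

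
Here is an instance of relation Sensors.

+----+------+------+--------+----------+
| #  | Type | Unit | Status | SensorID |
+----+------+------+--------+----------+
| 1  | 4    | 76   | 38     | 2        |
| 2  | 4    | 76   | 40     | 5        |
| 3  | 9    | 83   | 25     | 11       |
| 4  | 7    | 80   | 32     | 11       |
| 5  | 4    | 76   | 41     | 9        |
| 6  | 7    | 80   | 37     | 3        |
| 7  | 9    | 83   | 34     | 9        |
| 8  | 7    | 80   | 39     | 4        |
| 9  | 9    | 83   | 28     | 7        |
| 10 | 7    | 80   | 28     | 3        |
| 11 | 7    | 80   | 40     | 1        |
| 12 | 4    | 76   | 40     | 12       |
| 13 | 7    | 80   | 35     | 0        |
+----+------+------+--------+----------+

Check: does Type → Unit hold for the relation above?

Type=4: rows 1, 2, 5, 12 → Unit = 76, 76, 76, 76 ✓
Type=9: rows 3, 7, 9 → Unit = 83, 83, 83 ✓
Type=7: rows 4, 6, 8, 10, 11, 13 → Unit = 80, 80, 80, 80, 80, 80 ✓
Every Type value is associated with a single Unit value, so Type → Unit holds.

Yes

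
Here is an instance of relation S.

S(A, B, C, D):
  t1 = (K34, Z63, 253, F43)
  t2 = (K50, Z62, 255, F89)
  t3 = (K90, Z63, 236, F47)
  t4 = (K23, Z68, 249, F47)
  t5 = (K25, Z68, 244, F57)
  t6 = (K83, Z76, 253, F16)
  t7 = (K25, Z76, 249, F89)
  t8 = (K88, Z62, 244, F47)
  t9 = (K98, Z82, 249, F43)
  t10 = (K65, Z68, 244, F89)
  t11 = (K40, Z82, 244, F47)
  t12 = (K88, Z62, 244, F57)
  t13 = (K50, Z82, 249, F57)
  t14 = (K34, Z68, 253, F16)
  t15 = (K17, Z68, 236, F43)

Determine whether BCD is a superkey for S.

Yes

All 15 rows have distinct BCD values, so BCD → (all attributes) holds and BCD is a superkey.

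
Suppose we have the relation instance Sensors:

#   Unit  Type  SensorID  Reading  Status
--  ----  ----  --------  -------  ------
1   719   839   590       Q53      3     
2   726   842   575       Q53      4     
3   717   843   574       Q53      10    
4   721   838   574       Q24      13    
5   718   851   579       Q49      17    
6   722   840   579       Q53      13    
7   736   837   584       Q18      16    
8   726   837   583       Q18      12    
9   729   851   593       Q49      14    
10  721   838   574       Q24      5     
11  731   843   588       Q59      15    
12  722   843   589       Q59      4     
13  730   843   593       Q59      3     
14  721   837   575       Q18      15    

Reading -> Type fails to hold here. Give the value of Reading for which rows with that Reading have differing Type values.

Reading=Q53: rows 1, 2, 3, 6 → Type takes values {839, 842, 843, 840} — violation
Reading=Q24: rows 4, 10 → Type = 838, 838 ✓
Reading=Q49: rows 5, 9 → Type = 851, 851 ✓
Reading=Q18: rows 7, 8, 14 → Type = 837, 837, 837 ✓
Reading=Q59: rows 11, 12, 13 → Type = 843, 843, 843 ✓
The only Reading value with inconsistent Type is Reading=Q53.

Q53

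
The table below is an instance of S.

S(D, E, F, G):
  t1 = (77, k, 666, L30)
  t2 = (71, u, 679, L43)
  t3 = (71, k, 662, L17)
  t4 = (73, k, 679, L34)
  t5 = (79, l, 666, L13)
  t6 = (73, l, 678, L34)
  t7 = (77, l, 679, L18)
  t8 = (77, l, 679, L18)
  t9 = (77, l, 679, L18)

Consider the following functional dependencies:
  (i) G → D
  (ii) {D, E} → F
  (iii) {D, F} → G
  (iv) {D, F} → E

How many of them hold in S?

4

(i) G → D: every LHS value maps to a single RHS value — holds.
(ii) {D, E} → F: every LHS value maps to a single RHS value — holds.
(iii) {D, F} → G: every LHS value maps to a single RHS value — holds.
(iv) {D, F} → E: every LHS value maps to a single RHS value — holds.
4 of the 4 dependencies hold.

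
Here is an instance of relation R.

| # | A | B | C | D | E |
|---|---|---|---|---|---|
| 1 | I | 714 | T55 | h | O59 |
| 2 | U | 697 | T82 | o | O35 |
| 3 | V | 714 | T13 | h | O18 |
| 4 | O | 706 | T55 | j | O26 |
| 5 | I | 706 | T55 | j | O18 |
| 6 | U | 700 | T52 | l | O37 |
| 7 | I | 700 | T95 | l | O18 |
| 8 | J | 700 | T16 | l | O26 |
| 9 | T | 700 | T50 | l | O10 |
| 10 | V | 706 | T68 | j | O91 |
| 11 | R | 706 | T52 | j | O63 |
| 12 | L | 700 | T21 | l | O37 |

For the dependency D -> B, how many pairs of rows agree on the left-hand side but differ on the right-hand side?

0

D=h: all 2 rows agree on B — 0 pairs.
D=j: all 4 rows agree on B — 0 pairs.
D=l: all 5 rows agree on B — 0 pairs.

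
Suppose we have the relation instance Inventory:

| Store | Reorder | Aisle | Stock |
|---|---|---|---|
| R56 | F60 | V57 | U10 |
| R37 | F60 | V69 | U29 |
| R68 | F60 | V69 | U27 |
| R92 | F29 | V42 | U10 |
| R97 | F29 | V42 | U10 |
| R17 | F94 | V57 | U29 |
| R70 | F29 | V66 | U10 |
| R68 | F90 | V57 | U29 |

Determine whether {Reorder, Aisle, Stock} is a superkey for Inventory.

Two distinct rows share (Reorder=F29, Aisle=V42, Stock=U10), so {Reorder, Aisle, Stock} does not determine every attribute — not a superkey.

No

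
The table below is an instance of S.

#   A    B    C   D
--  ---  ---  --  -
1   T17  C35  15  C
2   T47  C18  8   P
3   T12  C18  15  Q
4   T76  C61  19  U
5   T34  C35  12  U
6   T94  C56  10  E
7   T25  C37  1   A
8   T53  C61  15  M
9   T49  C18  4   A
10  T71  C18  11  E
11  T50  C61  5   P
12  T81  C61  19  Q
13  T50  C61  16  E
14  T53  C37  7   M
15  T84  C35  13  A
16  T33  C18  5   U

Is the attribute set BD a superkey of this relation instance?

All 16 rows have distinct BD values, so BD → (all attributes) holds and BD is a superkey.

Yes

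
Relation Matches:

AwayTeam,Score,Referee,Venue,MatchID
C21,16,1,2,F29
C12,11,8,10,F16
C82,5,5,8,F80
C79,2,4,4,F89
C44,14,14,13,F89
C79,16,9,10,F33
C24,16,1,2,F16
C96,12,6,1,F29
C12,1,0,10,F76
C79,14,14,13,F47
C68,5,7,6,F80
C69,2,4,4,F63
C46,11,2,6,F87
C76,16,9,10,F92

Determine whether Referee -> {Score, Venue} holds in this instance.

Yes

Referee=1: 2 rows → {Score,Venue} = (16, 2), (16, 2) ✓
Referee=8: 1 row → {Score,Venue} = (11, 10) ✓
Referee=5: 1 row → {Score,Venue} = (5, 8) ✓
Referee=4: 2 rows → {Score,Venue} = (2, 4), (2, 4) ✓
Referee=14: 2 rows → {Score,Venue} = (14, 13), (14, 13) ✓
Referee=9: 2 rows → {Score,Venue} = (16, 10), (16, 10) ✓
Referee=6: 1 row → {Score,Venue} = (12, 1) ✓
Referee=0: 1 row → {Score,Venue} = (1, 10) ✓
Referee=7: 1 row → {Score,Venue} = (5, 6) ✓
Referee=2: 1 row → {Score,Venue} = (11, 6) ✓
Every Referee value is associated with a single {Score, Venue} value, so Referee -> {Score, Venue} holds.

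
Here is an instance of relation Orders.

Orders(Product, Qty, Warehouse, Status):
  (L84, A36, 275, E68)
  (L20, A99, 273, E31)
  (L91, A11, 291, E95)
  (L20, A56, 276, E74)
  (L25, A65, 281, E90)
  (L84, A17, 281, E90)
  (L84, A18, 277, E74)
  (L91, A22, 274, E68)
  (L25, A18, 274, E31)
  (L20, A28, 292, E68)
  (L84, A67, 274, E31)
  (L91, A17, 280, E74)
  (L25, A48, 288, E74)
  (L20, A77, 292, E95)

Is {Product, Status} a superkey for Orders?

Yes

All 14 rows have distinct {Product, Status} values, so {Product, Status} → (all attributes) holds and {Product, Status} is a superkey.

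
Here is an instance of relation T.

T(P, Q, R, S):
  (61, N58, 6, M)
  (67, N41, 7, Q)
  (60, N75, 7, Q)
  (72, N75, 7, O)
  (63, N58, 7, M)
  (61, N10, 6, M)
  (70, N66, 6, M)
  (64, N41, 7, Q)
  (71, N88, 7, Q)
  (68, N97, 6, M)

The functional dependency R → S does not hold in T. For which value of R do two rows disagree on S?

R=6: 4 rows → S = M, M, M, M ✓
R=7: 6 rows → S takes values {Q, O, M} — violation
The only R value with inconsistent S is R=7.

7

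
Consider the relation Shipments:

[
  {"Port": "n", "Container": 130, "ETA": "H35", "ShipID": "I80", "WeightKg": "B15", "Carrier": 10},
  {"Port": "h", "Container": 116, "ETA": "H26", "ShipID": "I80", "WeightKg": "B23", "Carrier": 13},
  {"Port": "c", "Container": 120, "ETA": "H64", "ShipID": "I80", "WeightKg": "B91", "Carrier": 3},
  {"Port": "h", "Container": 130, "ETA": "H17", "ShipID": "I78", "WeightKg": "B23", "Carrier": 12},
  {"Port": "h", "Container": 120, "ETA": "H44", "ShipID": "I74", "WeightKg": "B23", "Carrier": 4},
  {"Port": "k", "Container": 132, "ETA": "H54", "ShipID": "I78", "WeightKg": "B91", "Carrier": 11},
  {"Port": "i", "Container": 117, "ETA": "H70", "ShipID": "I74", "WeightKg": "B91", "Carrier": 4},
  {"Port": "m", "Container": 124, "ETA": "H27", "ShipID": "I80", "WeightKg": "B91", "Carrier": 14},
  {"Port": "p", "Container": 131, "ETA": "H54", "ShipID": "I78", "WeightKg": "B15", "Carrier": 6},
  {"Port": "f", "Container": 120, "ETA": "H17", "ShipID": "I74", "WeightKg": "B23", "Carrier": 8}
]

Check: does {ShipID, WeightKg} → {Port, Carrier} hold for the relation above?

(ShipID=I80, WeightKg=B15): 1 row → {Port,Carrier} = (n, 10) ✓
(ShipID=I80, WeightKg=B23): 1 row → {Port,Carrier} = (h, 13) ✓
(ShipID=I80, WeightKg=B91): 2 rows → {Port,Carrier} takes values {(c, 3), (m, 14)} — violation
(ShipID=I78, WeightKg=B23): 1 row → {Port,Carrier} = (h, 12) ✓
(ShipID=I74, WeightKg=B23): 2 rows → {Port,Carrier} takes values {(h, 4), (f, 8)} — violation
(ShipID=I78, WeightKg=B91): 1 row → {Port,Carrier} = (k, 11) ✓
(ShipID=I74, WeightKg=B91): 1 row → {Port,Carrier} = (i, 4) ✓
(ShipID=I78, WeightKg=B15): 1 row → {Port,Carrier} = (p, 6) ✓
Two rows agree on {ShipID, WeightKg} but differ on {Port, Carrier}, so {ShipID, WeightKg} → {Port, Carrier} does not hold.

No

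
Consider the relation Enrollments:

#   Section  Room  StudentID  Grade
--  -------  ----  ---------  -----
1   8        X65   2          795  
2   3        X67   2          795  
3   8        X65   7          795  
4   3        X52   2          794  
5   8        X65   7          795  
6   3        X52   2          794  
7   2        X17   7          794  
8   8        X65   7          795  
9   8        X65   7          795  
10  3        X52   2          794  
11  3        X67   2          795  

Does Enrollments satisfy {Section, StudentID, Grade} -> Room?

(Section=8, StudentID=2, Grade=795): row 1 → Room = X65 ✓
(Section=3, StudentID=2, Grade=795): rows 2, 11 → Room = X67, X67 ✓
(Section=8, StudentID=7, Grade=795): rows 3, 5, 8, 9 → Room = X65, X65, X65, X65 ✓
(Section=3, StudentID=2, Grade=794): rows 4, 6, 10 → Room = X52, X52, X52 ✓
(Section=2, StudentID=7, Grade=794): row 7 → Room = X17 ✓
Every {Section, StudentID, Grade} value is associated with a single Room value, so {Section, StudentID, Grade} -> Room holds.

Yes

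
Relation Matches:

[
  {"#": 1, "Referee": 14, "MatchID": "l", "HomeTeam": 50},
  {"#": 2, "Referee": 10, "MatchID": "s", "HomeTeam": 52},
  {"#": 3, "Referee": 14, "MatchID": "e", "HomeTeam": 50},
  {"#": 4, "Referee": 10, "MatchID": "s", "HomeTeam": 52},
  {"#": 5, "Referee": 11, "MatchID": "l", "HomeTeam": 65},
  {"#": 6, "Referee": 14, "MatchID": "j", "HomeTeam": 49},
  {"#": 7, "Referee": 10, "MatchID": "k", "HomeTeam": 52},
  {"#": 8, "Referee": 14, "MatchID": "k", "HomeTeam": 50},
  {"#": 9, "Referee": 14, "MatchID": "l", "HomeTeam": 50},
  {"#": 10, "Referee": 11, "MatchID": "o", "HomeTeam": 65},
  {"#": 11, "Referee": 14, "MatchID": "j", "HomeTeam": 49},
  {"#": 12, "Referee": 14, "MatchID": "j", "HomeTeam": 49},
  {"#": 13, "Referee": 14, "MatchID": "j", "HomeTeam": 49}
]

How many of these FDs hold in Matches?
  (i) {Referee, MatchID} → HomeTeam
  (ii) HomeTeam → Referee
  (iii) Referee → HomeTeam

(i) {Referee, MatchID} → HomeTeam: every LHS value maps to a single RHS value — holds.
(ii) HomeTeam → Referee: every LHS value maps to a single RHS value — holds.
(iii) Referee → HomeTeam: Referee=14: rows 1, 3, 6, 8, 9, 11, 12, 13 → HomeTeam takes values {50, 49} — violation — fails.
2 of the 3 dependencies hold.

2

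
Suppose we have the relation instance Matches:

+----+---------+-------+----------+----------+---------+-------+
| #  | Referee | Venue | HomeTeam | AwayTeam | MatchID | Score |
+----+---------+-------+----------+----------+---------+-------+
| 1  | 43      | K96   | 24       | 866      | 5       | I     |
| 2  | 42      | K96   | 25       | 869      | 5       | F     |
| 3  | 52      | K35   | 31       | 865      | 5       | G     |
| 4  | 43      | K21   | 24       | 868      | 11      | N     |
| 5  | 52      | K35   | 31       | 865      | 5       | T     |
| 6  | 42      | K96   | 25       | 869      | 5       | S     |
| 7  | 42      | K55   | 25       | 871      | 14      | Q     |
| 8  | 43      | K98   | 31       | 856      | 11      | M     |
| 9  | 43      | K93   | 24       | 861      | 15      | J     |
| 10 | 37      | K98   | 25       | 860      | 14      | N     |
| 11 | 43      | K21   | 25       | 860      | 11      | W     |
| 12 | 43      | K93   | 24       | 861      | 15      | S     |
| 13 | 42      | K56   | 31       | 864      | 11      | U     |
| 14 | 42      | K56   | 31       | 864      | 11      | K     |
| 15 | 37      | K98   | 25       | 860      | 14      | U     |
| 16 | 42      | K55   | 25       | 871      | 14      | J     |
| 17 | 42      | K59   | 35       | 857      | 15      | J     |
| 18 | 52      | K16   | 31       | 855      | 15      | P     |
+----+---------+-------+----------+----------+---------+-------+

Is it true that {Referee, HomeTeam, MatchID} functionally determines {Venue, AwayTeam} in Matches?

Yes

(Referee=43, HomeTeam=24, MatchID=5): row 1 → {Venue,AwayTeam} = (K96, 866) ✓
(Referee=42, HomeTeam=25, MatchID=5): rows 2, 6 → {Venue,AwayTeam} = (K96, 869), (K96, 869) ✓
(Referee=52, HomeTeam=31, MatchID=5): rows 3, 5 → {Venue,AwayTeam} = (K35, 865), (K35, 865) ✓
(Referee=43, HomeTeam=24, MatchID=11): row 4 → {Venue,AwayTeam} = (K21, 868) ✓
(Referee=42, HomeTeam=25, MatchID=14): rows 7, 16 → {Venue,AwayTeam} = (K55, 871), (K55, 871) ✓
(Referee=43, HomeTeam=31, MatchID=11): row 8 → {Venue,AwayTeam} = (K98, 856) ✓
(Referee=43, HomeTeam=24, MatchID=15): rows 9, 12 → {Venue,AwayTeam} = (K93, 861), (K93, 861) ✓
(Referee=37, HomeTeam=25, MatchID=14): rows 10, 15 → {Venue,AwayTeam} = (K98, 860), (K98, 860) ✓
(Referee=43, HomeTeam=25, MatchID=11): row 11 → {Venue,AwayTeam} = (K21, 860) ✓
(Referee=42, HomeTeam=31, MatchID=11): rows 13, 14 → {Venue,AwayTeam} = (K56, 864), (K56, 864) ✓
(Referee=42, HomeTeam=35, MatchID=15): row 17 → {Venue,AwayTeam} = (K59, 857) ✓
(Referee=52, HomeTeam=31, MatchID=15): row 18 → {Venue,AwayTeam} = (K16, 855) ✓
Every {Referee, HomeTeam, MatchID} value is associated with a single {Venue, AwayTeam} value, so {Referee, HomeTeam, MatchID} → {Venue, AwayTeam} holds.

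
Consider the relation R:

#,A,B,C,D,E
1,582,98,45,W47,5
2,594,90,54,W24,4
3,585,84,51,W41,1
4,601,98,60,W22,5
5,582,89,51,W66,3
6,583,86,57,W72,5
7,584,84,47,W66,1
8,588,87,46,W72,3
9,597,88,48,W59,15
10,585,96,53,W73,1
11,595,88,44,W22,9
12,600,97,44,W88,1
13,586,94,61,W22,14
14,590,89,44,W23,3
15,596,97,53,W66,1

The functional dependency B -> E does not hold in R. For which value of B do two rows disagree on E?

88

B=98: rows 1, 4 → E = 5, 5 ✓
B=90: row 2 → E = 4 ✓
B=84: rows 3, 7 → E = 1, 1 ✓
B=89: rows 5, 14 → E = 3, 3 ✓
B=86: row 6 → E = 5 ✓
B=87: row 8 → E = 3 ✓
B=88: rows 9, 11 → E takes values {15, 9} — violation
B=96: row 10 → E = 1 ✓
B=97: rows 12, 15 → E = 1, 1 ✓
B=94: row 13 → E = 14 ✓
The only B value with inconsistent E is B=88.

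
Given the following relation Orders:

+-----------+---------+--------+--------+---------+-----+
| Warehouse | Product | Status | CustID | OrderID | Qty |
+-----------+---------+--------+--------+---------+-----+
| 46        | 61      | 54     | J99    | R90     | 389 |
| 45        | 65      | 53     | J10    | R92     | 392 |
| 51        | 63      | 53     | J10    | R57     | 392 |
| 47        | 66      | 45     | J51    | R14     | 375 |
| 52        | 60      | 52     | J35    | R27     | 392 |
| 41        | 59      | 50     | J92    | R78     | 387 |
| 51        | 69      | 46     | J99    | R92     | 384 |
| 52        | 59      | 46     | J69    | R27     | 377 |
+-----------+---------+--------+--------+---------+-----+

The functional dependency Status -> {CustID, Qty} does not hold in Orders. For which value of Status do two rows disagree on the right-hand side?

Status=54: 1 row → {CustID,Qty} = (J99, 389) ✓
Status=53: 2 rows → {CustID,Qty} = (J10, 392), (J10, 392) ✓
Status=45: 1 row → {CustID,Qty} = (J51, 375) ✓
Status=52: 1 row → {CustID,Qty} = (J35, 392) ✓
Status=50: 1 row → {CustID,Qty} = (J92, 387) ✓
Status=46: 2 rows → {CustID,Qty} takes values {(J99, 384), (J69, 377)} — violation
The only Status value with inconsistent RHS is Status=46.

46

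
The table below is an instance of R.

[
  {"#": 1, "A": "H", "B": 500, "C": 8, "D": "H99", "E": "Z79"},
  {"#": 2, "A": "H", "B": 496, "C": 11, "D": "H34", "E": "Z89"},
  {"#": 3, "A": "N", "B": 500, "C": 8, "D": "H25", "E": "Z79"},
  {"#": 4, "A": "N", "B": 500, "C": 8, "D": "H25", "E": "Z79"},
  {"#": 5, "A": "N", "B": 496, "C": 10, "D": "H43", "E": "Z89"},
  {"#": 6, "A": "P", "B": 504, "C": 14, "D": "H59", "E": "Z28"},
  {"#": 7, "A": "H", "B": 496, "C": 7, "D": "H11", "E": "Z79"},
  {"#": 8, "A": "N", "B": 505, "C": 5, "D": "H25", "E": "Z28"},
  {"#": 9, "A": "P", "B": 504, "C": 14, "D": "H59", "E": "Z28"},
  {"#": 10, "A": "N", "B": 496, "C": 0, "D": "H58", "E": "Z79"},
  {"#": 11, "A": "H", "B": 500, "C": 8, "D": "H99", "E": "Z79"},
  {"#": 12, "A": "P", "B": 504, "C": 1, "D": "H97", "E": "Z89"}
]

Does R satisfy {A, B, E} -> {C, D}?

(A=H, B=500, E=Z79): rows 1, 11 → {C,D} = (8, H99), (8, H99) ✓
(A=H, B=496, E=Z89): row 2 → {C,D} = (11, H34) ✓
(A=N, B=500, E=Z79): rows 3, 4 → {C,D} = (8, H25), (8, H25) ✓
(A=N, B=496, E=Z89): row 5 → {C,D} = (10, H43) ✓
(A=P, B=504, E=Z28): rows 6, 9 → {C,D} = (14, H59), (14, H59) ✓
(A=H, B=496, E=Z79): row 7 → {C,D} = (7, H11) ✓
(A=N, B=505, E=Z28): row 8 → {C,D} = (5, H25) ✓
(A=N, B=496, E=Z79): row 10 → {C,D} = (0, H58) ✓
(A=P, B=504, E=Z89): row 12 → {C,D} = (1, H97) ✓
Every {A, B, E} value is associated with a single {C, D} value, so {A, B, E} -> {C, D} holds.

Yes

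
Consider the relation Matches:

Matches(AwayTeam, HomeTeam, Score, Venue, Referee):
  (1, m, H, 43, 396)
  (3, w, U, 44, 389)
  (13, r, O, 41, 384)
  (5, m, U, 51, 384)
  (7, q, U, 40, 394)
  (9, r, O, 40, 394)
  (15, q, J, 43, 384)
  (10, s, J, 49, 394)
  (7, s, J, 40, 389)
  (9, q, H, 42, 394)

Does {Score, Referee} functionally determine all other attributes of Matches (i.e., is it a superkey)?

All 10 rows have distinct {Score, Referee} values, so {Score, Referee} → (all attributes) holds and {Score, Referee} is a superkey.

Yes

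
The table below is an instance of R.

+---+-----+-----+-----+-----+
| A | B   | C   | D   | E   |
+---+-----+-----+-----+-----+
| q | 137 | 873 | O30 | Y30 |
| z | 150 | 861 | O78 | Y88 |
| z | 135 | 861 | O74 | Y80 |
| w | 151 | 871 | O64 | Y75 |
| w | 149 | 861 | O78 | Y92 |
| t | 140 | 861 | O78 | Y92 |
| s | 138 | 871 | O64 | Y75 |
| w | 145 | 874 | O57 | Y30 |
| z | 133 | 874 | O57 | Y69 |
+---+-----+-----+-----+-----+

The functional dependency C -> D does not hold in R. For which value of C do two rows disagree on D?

C=873: 1 row → D = O30 ✓
C=861: 4 rows → D takes values {O78, O74} — violation
C=871: 2 rows → D = O64, O64 ✓
C=874: 2 rows → D = O57, O57 ✓
The only C value with inconsistent D is C=861.

861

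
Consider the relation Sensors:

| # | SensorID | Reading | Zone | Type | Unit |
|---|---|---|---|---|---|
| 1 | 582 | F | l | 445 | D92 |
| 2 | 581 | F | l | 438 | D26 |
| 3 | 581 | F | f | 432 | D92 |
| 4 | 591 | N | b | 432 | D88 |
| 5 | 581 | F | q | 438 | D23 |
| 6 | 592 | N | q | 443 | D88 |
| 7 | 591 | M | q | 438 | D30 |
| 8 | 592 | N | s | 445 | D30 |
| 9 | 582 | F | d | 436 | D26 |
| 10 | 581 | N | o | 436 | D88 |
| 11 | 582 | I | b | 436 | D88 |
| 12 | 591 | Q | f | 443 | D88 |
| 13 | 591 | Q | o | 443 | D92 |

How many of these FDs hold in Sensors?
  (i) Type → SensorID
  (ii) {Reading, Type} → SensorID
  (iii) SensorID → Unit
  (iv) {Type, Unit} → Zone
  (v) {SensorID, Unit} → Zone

(i) Type → SensorID: Type=445: rows 1, 8 → SensorID takes values {582, 592} — violation; Type=438: rows 2, 5, 7 → SensorID takes values {581, 591} — violation; Type=432: rows 3, 4 → SensorID takes values {581, 591} — violation; Type=443: rows 6, 12, 13 → SensorID takes values {592, 591} — violation; Type=436: rows 9, 10, 11 → SensorID takes values {582, 581} — violation — fails.
(ii) {Reading, Type} → SensorID: every LHS value maps to a single RHS value — holds.
(iii) SensorID → Unit: SensorID=582: rows 1, 9, 11 → Unit takes values {D92, D26, D88} — violation; SensorID=581: rows 2, 3, 5, 10 → Unit takes values {D26, D92, D23, D88} — violation; SensorID=591: rows 4, 7, 12, 13 → Unit takes values {D88, D30, D92} — violation; SensorID=592: rows 6, 8 → Unit takes values {D88, D30} — violation — fails.
(iv) {Type, Unit} → Zone: (Type=443, Unit=D88): rows 6, 12 → Zone takes values {q, f} — violation; (Type=436, Unit=D88): rows 10, 11 → Zone takes values {o, b} — violation — fails.
(v) {SensorID, Unit} → Zone: (SensorID=591, Unit=D88): rows 4, 12 → Zone takes values {b, f} — violation — fails.
1 of the 5 dependencies holds.

1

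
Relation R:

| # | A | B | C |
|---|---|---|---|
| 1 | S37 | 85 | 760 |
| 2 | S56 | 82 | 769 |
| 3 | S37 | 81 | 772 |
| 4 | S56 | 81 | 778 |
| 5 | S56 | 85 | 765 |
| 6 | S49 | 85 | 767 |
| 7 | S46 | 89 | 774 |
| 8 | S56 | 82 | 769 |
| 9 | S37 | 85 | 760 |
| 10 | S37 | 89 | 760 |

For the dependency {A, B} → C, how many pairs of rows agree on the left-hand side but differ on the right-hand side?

(A=S37, B=85): all 2 rows agree on C — 0 pairs.
(A=S56, B=82): all 2 rows agree on C — 0 pairs.

0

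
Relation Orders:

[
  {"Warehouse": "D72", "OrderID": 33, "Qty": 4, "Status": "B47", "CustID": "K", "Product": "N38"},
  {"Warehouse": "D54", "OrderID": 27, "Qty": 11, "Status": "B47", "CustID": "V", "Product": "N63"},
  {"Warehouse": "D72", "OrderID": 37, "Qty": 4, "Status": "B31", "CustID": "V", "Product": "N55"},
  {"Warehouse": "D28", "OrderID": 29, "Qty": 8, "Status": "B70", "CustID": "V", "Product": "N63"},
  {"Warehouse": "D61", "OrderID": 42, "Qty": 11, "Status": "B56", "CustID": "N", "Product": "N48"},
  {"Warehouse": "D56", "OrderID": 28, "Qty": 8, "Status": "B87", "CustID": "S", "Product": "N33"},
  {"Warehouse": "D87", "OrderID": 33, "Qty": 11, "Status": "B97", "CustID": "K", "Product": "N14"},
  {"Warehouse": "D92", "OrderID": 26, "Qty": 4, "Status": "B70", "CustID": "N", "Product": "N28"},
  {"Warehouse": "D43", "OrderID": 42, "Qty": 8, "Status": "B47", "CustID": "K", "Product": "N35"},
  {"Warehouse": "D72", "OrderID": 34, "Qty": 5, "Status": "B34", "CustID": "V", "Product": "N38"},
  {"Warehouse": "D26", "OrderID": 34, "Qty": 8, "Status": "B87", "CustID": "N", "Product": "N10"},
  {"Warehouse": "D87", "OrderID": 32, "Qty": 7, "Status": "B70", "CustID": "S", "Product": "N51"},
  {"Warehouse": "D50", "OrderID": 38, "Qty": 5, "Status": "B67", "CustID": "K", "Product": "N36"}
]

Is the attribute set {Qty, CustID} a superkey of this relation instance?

Yes

All 13 rows have distinct {Qty, CustID} values, so {Qty, CustID} → (all attributes) holds and {Qty, CustID} is a superkey.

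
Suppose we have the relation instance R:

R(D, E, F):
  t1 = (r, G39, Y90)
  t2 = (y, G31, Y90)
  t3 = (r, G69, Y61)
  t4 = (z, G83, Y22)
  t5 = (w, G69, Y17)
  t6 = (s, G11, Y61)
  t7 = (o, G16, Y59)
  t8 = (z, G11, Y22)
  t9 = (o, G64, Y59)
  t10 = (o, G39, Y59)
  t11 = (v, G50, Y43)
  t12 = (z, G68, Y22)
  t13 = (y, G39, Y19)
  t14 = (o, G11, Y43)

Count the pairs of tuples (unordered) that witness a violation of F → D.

F=Y90: violating pairs (1,2) — 1 pair.
F=Y61: violating pairs (3,6) — 1 pair.
F=Y22: all 3 rows agree on D — 0 pairs.
F=Y59: all 3 rows agree on D — 0 pairs.
F=Y43: violating pairs (11,14) — 1 pair.

3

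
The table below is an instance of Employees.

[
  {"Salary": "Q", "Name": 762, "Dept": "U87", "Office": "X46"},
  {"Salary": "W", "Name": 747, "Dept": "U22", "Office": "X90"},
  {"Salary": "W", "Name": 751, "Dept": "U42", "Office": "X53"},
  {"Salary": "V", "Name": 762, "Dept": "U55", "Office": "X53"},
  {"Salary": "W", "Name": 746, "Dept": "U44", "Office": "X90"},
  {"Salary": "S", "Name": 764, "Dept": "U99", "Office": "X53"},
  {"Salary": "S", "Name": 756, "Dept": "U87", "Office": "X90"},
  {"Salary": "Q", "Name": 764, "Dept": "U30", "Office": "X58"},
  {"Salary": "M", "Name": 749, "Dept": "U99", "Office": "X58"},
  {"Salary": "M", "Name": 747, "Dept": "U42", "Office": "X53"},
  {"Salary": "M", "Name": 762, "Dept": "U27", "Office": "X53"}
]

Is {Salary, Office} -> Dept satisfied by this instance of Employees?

(Salary=Q, Office=X46): 1 row → Dept = U87 ✓
(Salary=W, Office=X90): 2 rows → Dept takes values {U22, U44} — violation
(Salary=W, Office=X53): 1 row → Dept = U42 ✓
(Salary=V, Office=X53): 1 row → Dept = U55 ✓
(Salary=S, Office=X53): 1 row → Dept = U99 ✓
(Salary=S, Office=X90): 1 row → Dept = U87 ✓
(Salary=Q, Office=X58): 1 row → Dept = U30 ✓
(Salary=M, Office=X58): 1 row → Dept = U99 ✓
(Salary=M, Office=X53): 2 rows → Dept takes values {U42, U27} — violation
Two rows agree on {Salary, Office} but differ on Dept, so {Salary, Office} -> Dept does not hold.

No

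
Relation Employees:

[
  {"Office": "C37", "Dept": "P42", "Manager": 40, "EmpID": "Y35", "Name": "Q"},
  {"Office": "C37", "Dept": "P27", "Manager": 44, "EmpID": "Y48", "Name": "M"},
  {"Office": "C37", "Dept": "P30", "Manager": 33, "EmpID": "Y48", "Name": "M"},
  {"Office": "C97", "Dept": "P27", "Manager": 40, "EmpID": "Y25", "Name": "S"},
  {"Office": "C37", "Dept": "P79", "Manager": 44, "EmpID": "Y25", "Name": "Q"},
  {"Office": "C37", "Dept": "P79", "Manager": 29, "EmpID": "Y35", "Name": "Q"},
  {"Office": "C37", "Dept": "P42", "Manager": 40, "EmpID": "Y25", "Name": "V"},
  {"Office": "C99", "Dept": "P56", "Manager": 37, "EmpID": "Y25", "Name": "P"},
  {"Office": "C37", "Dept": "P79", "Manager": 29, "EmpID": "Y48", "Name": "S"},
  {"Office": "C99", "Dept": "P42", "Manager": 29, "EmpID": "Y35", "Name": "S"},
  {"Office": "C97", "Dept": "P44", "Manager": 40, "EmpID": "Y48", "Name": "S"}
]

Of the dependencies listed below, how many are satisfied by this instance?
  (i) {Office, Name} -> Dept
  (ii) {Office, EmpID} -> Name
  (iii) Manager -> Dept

0

(i) {Office, Name} -> Dept: (Office=C37, Name=Q): 3 rows → Dept takes values {P42, P79} — violation; (Office=C37, Name=M): 2 rows → Dept takes values {P27, P30} — violation; (Office=C97, Name=S): 2 rows → Dept takes values {P27, P44} — violation — fails.
(ii) {Office, EmpID} -> Name: (Office=C37, EmpID=Y48): 3 rows → Name takes values {M, S} — violation; (Office=C37, EmpID=Y25): 2 rows → Name takes values {Q, V} — violation — fails.
(iii) Manager -> Dept: Manager=40: 4 rows → Dept takes values {P42, P27, P44} — violation; Manager=44: 2 rows → Dept takes values {P27, P79} — violation; Manager=29: 3 rows → Dept takes values {P79, P42} — violation — fails.
None of the 3 dependencies hold.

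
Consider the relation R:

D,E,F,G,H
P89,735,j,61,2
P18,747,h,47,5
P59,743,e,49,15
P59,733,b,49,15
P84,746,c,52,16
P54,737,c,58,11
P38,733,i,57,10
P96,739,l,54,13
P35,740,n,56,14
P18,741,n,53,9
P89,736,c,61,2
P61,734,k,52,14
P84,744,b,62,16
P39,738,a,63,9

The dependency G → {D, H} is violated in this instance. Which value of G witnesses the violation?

52

G=61: 2 rows → {D,H} = (P89, 2), (P89, 2) ✓
G=47: 1 row → {D,H} = (P18, 5) ✓
G=49: 2 rows → {D,H} = (P59, 15), (P59, 15) ✓
G=52: 2 rows → {D,H} takes values {(P84, 16), (P61, 14)} — violation
G=58: 1 row → {D,H} = (P54, 11) ✓
G=57: 1 row → {D,H} = (P38, 10) ✓
G=54: 1 row → {D,H} = (P96, 13) ✓
G=56: 1 row → {D,H} = (P35, 14) ✓
G=53: 1 row → {D,H} = (P18, 9) ✓
G=62: 1 row → {D,H} = (P84, 16) ✓
G=63: 1 row → {D,H} = (P39, 9) ✓
The only G value with inconsistent RHS is G=52.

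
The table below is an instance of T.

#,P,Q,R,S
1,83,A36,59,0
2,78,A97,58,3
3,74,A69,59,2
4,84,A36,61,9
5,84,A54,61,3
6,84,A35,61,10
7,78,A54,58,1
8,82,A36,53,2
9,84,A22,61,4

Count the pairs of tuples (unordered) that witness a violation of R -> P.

1

R=59: violating pairs (1,3) — 1 pair.
R=58: all 2 rows agree on P — 0 pairs.
R=61: all 4 rows agree on P — 0 pairs.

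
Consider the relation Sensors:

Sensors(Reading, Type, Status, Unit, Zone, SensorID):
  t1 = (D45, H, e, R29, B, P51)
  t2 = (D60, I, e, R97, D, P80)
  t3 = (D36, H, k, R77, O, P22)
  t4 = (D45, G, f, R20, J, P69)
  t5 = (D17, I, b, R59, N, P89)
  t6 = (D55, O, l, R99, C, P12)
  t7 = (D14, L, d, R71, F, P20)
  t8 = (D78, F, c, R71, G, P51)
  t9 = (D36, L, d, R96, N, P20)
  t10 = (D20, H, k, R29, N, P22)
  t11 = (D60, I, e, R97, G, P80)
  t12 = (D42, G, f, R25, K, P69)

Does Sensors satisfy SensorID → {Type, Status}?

SensorID=P51: rows 1, 8 → {Type,Status} takes values {(H, e), (F, c)} — violation
SensorID=P80: rows 2, 11 → {Type,Status} = (I, e), (I, e) ✓
SensorID=P22: rows 3, 10 → {Type,Status} = (H, k), (H, k) ✓
SensorID=P69: rows 4, 12 → {Type,Status} = (G, f), (G, f) ✓
SensorID=P89: row 5 → {Type,Status} = (I, b) ✓
SensorID=P12: row 6 → {Type,Status} = (O, l) ✓
SensorID=P20: rows 7, 9 → {Type,Status} = (L, d), (L, d) ✓
Two rows agree on SensorID but differ on {Type, Status}, so SensorID → {Type, Status} does not hold.

No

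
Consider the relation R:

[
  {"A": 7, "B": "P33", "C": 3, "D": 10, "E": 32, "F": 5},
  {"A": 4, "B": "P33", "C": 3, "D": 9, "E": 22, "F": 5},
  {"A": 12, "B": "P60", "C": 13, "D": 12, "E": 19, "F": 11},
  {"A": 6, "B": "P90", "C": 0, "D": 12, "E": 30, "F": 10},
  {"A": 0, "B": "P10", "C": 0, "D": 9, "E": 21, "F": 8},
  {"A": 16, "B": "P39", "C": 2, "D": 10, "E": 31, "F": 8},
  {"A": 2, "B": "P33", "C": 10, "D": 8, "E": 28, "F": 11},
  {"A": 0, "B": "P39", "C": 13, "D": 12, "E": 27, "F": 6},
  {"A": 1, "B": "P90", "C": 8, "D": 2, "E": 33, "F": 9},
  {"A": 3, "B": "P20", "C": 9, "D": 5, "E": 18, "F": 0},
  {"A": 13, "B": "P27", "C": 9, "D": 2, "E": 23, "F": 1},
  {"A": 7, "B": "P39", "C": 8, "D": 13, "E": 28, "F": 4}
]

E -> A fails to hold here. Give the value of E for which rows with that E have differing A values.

28

E=32: 1 row → A = 7 ✓
E=22: 1 row → A = 4 ✓
E=19: 1 row → A = 12 ✓
E=30: 1 row → A = 6 ✓
E=21: 1 row → A = 0 ✓
E=31: 1 row → A = 16 ✓
E=28: 2 rows → A takes values {2, 7} — violation
E=27: 1 row → A = 0 ✓
E=33: 1 row → A = 1 ✓
E=18: 1 row → A = 3 ✓
E=23: 1 row → A = 13 ✓
The only E value with inconsistent A is E=28.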